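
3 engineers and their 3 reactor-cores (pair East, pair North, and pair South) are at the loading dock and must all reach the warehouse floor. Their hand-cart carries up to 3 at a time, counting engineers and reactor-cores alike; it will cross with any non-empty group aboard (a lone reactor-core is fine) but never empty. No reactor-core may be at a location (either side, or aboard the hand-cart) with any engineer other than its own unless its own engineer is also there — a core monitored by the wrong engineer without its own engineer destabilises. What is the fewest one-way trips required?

5

Counting alone: each trip to the warehouse floor takes at most 3 across and each return brings at least 1 back, so after t trips out (and t−1 returns) at most 3t − (t−1) of the 6 are across; that first reaches 6 at t = 3, so at least 5 crossings are needed.
The plan below uses exactly 5 crossings, so it is optimal:
1. engineer East and reactor-core East cross → the warehouse floor.
2. engineer East crosses ← the loading dock.
3. engineer East, engineer North, and engineer South cross → the warehouse floor.
4. reactor-core East crosses ← the loading dock.
5. reactor-core East, reactor-core North, and reactor-core South cross → the warehouse floor.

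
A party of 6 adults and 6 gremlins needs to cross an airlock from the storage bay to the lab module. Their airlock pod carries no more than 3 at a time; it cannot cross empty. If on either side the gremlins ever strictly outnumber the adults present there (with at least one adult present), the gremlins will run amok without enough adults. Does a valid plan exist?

Following every safe sequence of crossings from the start, the most of the 12 that can be at the lab module as the airlock pod arrives there on crossings 1, 3, 5 is 3, 5, 6 respectively; the best ever achieved is 6 of 12.
From crossing 7 on, no configuration arises that was not already reachable earlier: only 17 distinct safe configurations (who is on which side, and where the airlock pod is) can ever be reached, none of them has everyone across, and every continuation just revisits them. They are: 0 adults + 0 gremlins across (airlock pod back at the start); 0 adults + 1 gremlin across (airlock pod there); 0 adults + 1 gremlin across (airlock pod back at the start); 0 adults + 2 gremlins across (airlock pod there); 0 adults + 2 gremlins across (airlock pod back at the start); 0 adults + 3 gremlins across (airlock pod there); 0 adults + 3 gremlins across (airlock pod back at the start); 0 adults + 4 gremlins across (airlock pod there); 0 adults + 4 gremlins across (airlock pod back at the start); 0 adults + 5 gremlins across (airlock pod there); 0 adults + 5 gremlins across (airlock pod back at the start); 0 adults + 6 gremlins across (airlock pod there); 1 adult + 1 gremlin across (airlock pod there); 1 adult + 1 gremlin across (airlock pod back at the start); 2 adults + 2 gremlins across (airlock pod there); 2 adults + 2 gremlins across (airlock pod back at the start); 3 adults + 3 gremlins across (airlock pod there). So no valid plan exists.

No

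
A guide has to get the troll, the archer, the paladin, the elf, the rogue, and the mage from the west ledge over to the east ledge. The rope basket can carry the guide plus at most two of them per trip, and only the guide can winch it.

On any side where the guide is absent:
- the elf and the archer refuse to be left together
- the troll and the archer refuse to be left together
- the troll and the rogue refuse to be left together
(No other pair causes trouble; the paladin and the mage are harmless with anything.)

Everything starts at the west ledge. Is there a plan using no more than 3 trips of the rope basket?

No

Counting alone: the guide can take at most 2 across per trip to the east ledge, so moving all 6 needs at least 3 loaded trips out, with a return between consecutive ones — at least 5 crossings.
Since 3 < 5, 3 crossings cannot be enough. (The shortest complete plan in fact takes 5:)
1. Guide goes to the east ledge with the elf and the troll.
2. Guide goes back to the west ledge alone.
3. Guide goes to the east ledge with the mage and the paladin.
4. Guide goes back to the west ledge alone.
5. Guide goes to the east ledge with the archer and the rogue.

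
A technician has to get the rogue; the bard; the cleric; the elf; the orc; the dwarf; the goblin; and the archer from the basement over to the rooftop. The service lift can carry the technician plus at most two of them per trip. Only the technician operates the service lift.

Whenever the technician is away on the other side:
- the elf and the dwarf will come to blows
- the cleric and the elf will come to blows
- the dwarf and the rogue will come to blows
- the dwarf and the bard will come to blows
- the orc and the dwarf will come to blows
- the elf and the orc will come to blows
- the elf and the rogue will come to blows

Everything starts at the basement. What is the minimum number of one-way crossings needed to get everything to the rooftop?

Counting alone: the technician can take at most 2 across per trip to the rooftop, so moving all 8 needs at least 4 loaded trips out, with a return between consecutive ones — at least 7 crossings.
The safety rule pushes this higher. Following every safe sequence of crossings, the most of the 8 that can be at the rooftop as the service lift arrives there on crossings 7, 9, 11 is 5, 6, 7 respectively — never all 8.
So no plan with fewer than 13 crossings exists, and this one achieves 13:
1. Technician goes to the rooftop with the dwarf and the elf.
2. Technician goes back to the basement with the elf.
3. Technician goes to the rooftop with the bard and the elf.
4. Technician goes back to the basement with the dwarf.
5. Technician goes to the rooftop with the orc and the rogue.
6. Technician goes back to the basement with the elf.
7. Technician goes to the rooftop with the cleric and the elf.
8. Technician goes back to the basement with the elf.
9. Technician goes to the rooftop with the elf and the goblin.
10. Technician goes back to the basement with the elf.
11. Technician goes to the rooftop with the archer and the elf.
12. Technician goes back to the basement with the elf.
13. Technician goes to the rooftop with the dwarf and the elf.

13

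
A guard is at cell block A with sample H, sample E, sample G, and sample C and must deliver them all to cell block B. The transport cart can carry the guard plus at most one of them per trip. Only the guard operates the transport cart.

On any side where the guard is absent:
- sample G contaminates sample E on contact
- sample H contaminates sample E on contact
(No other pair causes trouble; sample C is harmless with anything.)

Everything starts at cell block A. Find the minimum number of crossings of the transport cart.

Counting alone: the guard can take at most 1 across per trip to cell block B, so moving all 4 needs at least 4 loaded trips out, with a return between consecutive ones — at least 7 crossings.
The safety rule pushes this higher. Following every safe sequence of crossings, the most of the 4 that can be at cell block B as the transport cart arrives there on crossing 7 is 3 — never all 4.
So no plan with fewer than 9 crossings exists, and this one achieves 9:
1. Guard goes to cell block B with sample E.  [cell block A: sample C, sample G, sample H | cell block B: sample E]
2. Guard goes back to cell block A alone.  [cell block A: sample C, sample G, sample H | cell block B: sample E]
3. Guard goes to cell block B with sample H.  [cell block A: sample C, sample G | cell block B: sample E, sample H]
4. Guard goes back to cell block A with sample E.  [cell block A: sample C, sample E, sample G | cell block B: sample H]
5. Guard goes to cell block B with sample G.  [cell block A: sample C, sample E | cell block B: sample G, sample H]
6. Guard goes back to cell block A alone.  [cell block A: sample C, sample E | cell block B: sample G, sample H]
7. Guard goes to cell block B with sample C.  [cell block A: sample E | cell block B: sample C, sample G, sample H]
8. Guard goes back to cell block A alone.  [cell block A: sample E | cell block B: sample C, sample G, sample H]
9. Guard goes to cell block B with sample E.  [cell block A: — | cell block B: sample C, sample E, sample G, sample H]

9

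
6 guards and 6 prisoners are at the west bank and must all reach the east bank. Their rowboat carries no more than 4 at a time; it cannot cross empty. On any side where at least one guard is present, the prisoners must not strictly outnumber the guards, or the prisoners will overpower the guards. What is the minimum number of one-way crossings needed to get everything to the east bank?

Counting alone: each trip to the east bank takes at most 4 across and each return brings at least 1 back, so after t trips out (and t−1 returns) at most 4t − (t−1) of the 12 are across; that first reaches 12 at t = 4, so at least 7 crossings are needed.
The safety rule pushes this higher. Following every safe sequence of crossings, the most of the 12 that can be at the east bank as the rowboat arrives there on crossing 7 is 11 — never all 12.
So no plan with fewer than 9 crossings exists, and this one achieves 9:
1. 2 prisoners → the east bank.  (the west bank: 6G 4P; the east bank: 0G 2P)
2. 1 prisoner ← the west bank.  (the west bank: 6G 5P; the east bank: 0G 1P)
3. 4 prisoners → the east bank.  (the west bank: 6G 1P; the east bank: 0G 5P)
4. 1 prisoner ← the west bank.  (the west bank: 6G 2P; the east bank: 0G 4P)
5. 4 guards → the east bank.  (the west bank: 2G 2P; the east bank: 4G 4P)
6. 1 guard and 1 prisoner ← the west bank.  (the west bank: 3G 3P; the east bank: 3G 3P)
7. 2 guards and 2 prisoners → the east bank.  (the west bank: 1G 1P; the east bank: 5G 5P)
8. 1 guard and 1 prisoner ← the west bank.  (the west bank: 2G 2P; the east bank: 4G 4P)
9. 2 guards and 2 prisoners → the east bank.  (the west bank: 0G 0P; the east bank: 6G 6P)

9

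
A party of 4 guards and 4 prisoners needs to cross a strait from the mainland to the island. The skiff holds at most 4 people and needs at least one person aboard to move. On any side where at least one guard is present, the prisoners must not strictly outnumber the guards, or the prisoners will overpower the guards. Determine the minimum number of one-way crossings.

Counting alone: each trip to the island takes at most 4 across and each return brings at least 1 back, so after t trips out (and t−1 returns) at most 4t − (t−1) of the 8 are across; that first reaches 8 at t = 3, so at least 5 crossings are needed.
The plan below uses exactly 5 crossings, so it is optimal:
1. 2 prisoners → the island.  (the mainland: 4G 2P; the island: 0G 2P)
2. 1 prisoner ← the mainland.  (the mainland: 4G 3P; the island: 0G 1P)
3. 4 guards → the island.  (the mainland: 0G 3P; the island: 4G 1P)
4. 1 prisoner ← the mainland.  (the mainland: 0G 4P; the island: 4G 0P)
5. 4 prisoners → the island.  (the mainland: 0G 0P; the island: 4G 4P)

5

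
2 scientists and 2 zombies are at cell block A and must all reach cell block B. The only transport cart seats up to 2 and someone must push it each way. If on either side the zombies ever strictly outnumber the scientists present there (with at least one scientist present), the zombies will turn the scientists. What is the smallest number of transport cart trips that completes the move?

5

Counting alone: each trip to cell block B takes at most 2 across and each return brings at least 1 back, so after t trips out (and t−1 returns) at most 2t − (t−1) of the 4 are across; that first reaches 4 at t = 3, so at least 5 crossings are needed.
The plan below uses exactly 5 crossings, so it is optimal:
1. 2 zombies → cell block B.  (cell block A: 2S 0Z; cell block B: 0S 2Z)
2. 1 zombie ← cell block A.  (cell block A: 2S 1Z; cell block B: 0S 1Z)
3. 2 scientists → cell block B.  (cell block A: 0S 1Z; cell block B: 2S 1Z)
4. 1 zombie ← cell block A.  (cell block A: 0S 2Z; cell block B: 2S 0Z)
5. 2 zombies → cell block B.  (cell block A: 0S 0Z; cell block B: 2S 2Z)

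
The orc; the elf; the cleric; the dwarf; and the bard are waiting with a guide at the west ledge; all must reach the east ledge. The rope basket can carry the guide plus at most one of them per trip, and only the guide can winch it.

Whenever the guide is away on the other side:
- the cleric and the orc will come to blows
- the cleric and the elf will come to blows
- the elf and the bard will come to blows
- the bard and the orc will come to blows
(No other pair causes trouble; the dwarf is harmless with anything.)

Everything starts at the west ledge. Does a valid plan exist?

No

Whatever the first load, the items left behind include a forbidden pair without the guide. No opening move is safe, so no plan exists.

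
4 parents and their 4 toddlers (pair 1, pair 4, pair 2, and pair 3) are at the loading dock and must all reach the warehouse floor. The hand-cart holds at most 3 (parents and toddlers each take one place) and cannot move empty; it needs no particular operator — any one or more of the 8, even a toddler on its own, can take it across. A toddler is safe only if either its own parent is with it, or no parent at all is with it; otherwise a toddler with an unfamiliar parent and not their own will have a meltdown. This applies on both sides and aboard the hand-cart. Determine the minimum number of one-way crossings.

9

Counting alone: each trip to the warehouse floor takes at most 3 across and each return brings at least 1 back, so after t trips out (and t−1 returns) at most 3t − (t−1) of the 8 are across; that first reaches 8 at t = 4, so at least 7 crossings are needed.
The safety rule pushes this higher. Following every safe sequence of crossings, the most of the 8 that can be at the warehouse floor as the hand-cart arrives there on crossing 7 is 7 — never all 8.
So no plan with fewer than 9 crossings exists, and this one achieves 9:
1. parent 1 and toddler 1 cross → the warehouse floor.
2. parent 1 crosses ← the loading dock.
3. parent 1, parent 4, and toddler 4 cross → the warehouse floor.
4. parent 1 and toddler 1 cross ← the loading dock.
5. parent 1, parent 2, and parent 3 cross → the warehouse floor.
6. toddler 4 crosses ← the loading dock.
7. toddler 1 and toddler 4 cross → the warehouse floor.
8. toddler 1 crosses ← the loading dock.
9. toddler 1, toddler 2, and toddler 3 cross → the warehouse floor.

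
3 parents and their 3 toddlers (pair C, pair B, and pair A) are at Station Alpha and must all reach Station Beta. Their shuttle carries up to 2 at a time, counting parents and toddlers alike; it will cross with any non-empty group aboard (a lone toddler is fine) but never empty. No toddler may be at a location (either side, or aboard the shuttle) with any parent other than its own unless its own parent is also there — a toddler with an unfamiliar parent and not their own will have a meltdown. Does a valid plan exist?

Yes

1. parent C and toddler C cross → Station Beta.
2. parent C crosses ← Station Alpha.
3. toddler A and toddler B cross → Station Beta.
4. toddler C crosses ← Station Alpha.
5. parent A and parent B cross → Station Beta.
6. parent B and toddler B cross ← Station Alpha.
7. parent B and parent C cross → Station Beta.
8. toddler A crosses ← Station Alpha.
9. toddler B and toddler C cross → Station Beta.
10. parent A crosses ← Station Alpha.
11. parent A and toddler A cross → Station Beta.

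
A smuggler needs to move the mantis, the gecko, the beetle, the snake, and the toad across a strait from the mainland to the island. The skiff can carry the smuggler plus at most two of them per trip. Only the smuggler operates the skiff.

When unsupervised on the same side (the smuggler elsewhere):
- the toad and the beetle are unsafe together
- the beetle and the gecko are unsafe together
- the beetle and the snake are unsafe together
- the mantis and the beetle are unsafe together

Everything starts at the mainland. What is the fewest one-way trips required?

7

Counting alone: the smuggler can take at most 2 across per trip to the island, so moving all 5 needs at least 3 loaded trips out, with a return between consecutive ones — at least 5 crossings.
The safety rule pushes this higher. Following every safe sequence of crossings, the most of the 5 that can be at the island as the skiff arrives there on crossing 5 is 4 — never all 5.
So no plan with fewer than 7 crossings exists, and this one achieves 7:
1. Smuggler goes to the island with the beetle.
2. Smuggler goes back to the mainland alone.
3. Smuggler goes to the island with the gecko and the mantis.
4. Smuggler goes back to the mainland with the beetle.
5. Smuggler goes to the island with the beetle and the snake.
6. Smuggler goes back to the mainland with the beetle.
7. Smuggler goes to the island with the beetle and the toad.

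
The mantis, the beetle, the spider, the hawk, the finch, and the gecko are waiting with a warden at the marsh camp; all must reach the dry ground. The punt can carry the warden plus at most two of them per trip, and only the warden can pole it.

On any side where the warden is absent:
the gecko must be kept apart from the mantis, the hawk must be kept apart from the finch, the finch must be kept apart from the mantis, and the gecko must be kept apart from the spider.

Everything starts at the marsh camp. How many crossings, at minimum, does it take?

Counting alone: the warden can take at most 2 across per trip to the dry ground, so moving all 6 needs at least 3 loaded trips out, with a return between consecutive ones — at least 5 crossings.
The safety rule pushes this higher. Following every safe sequence of crossings, the most of the 6 that can be at the dry ground as the punt arrives there on crossing 5 is 5 — never all 6.
So no plan with fewer than 7 crossings exists, and this one achieves 7:
1. Warden goes to the dry ground with the finch and the gecko.
2. Warden goes back to the marsh camp alone.
3. Warden goes to the dry ground with the beetle and the mantis.
4. Warden goes back to the marsh camp with the finch and the gecko.
5. Warden goes to the dry ground with the hawk and the spider.
6. Warden goes back to the marsh camp alone.
7. Warden goes to the dry ground with the finch and the gecko.

7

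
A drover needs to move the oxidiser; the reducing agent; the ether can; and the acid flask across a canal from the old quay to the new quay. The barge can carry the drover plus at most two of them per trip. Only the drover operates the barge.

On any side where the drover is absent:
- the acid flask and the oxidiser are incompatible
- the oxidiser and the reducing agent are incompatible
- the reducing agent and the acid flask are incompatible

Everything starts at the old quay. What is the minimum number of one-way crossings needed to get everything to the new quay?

Counting alone: the drover can take at most 2 across per trip to the new quay, so moving all 4 needs at least 2 loaded trips out, with a return between consecutive ones — at least 3 crossings.
The safety rule pushes this higher. Following every safe sequence of crossings, the most of the 4 that can be at the new quay as the barge arrives there on crossing 3 is 3 — never all 4.
So no plan with fewer than 5 crossings exists, and this one achieves 5:
1. Drover goes to the new quay with the oxidiser and the reducing agent.  [the old quay: the acid flask, the ether can | the new quay: the oxidiser, the reducing agent]
2. Drover goes back to the old quay with the oxidiser.  [the old quay: the acid flask, the ether can, the oxidiser | the new quay: the reducing agent]
3. Drover goes to the new quay with the ether can and the oxidiser.  [the old quay: the acid flask | the new quay: the ether can, the oxidiser, the reducing agent]
4. Drover goes back to the old quay with the oxidiser.  [the old quay: the acid flask, the oxidiser | the new quay: the ether can, the reducing agent]
5. Drover goes to the new quay with the acid flask and the oxidiser.  [the old quay: — | the new quay: the acid flask, the ether can, the oxidiser, the reducing agent]

5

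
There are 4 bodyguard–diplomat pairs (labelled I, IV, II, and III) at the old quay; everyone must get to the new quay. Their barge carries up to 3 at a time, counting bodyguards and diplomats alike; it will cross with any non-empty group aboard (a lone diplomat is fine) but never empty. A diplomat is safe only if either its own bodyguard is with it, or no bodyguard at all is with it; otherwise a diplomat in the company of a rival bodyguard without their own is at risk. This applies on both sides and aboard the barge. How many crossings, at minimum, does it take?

Counting alone: each trip to the new quay takes at most 3 across and each return brings at least 1 back, so after t trips out (and t−1 returns) at most 3t − (t−1) of the 8 are across; that first reaches 8 at t = 4, so at least 7 crossings are needed.
The safety rule pushes this higher. Following every safe sequence of crossings, the most of the 8 that can be at the new quay as the barge arrives there on crossing 7 is 7 — never all 8.
So no plan with fewer than 9 crossings exists, and this one achieves 9:
1. bodyguard I and diplomat I cross → the new quay.
2. bodyguard I crosses ← the old quay.
3. bodyguard I, bodyguard IV, and diplomat IV cross → the new quay.
4. bodyguard I and diplomat I cross ← the old quay.
5. bodyguard I, bodyguard II, and bodyguard III cross → the new quay.
6. diplomat IV crosses ← the old quay.
7. diplomat I and diplomat IV cross → the new quay.
8. diplomat I crosses ← the old quay.
9. diplomat I, diplomat II, and diplomat III cross → the new quay.

9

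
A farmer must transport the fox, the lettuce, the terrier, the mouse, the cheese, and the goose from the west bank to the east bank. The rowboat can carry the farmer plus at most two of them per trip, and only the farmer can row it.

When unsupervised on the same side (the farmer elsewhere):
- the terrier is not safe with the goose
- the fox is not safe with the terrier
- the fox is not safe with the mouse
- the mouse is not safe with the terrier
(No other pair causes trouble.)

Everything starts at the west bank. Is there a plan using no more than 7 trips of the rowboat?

Counting alone: the farmer can take at most 2 across per trip to the east bank, so moving all 6 needs at least 3 loaded trips out, with a return between consecutive ones — at least 5 crossings.
The safety rule pushes this higher. Following every safe sequence of crossings, the most of the 6 that can be at the east bank as the rowboat arrives there on crossings 5, 7 is 4, 5 respectively — never all 6.
So the move cannot be finished within 7 crossings. (The shortest complete plan takes 9:)
1. Farmer goes to the east bank with the fox and the terrier.  [the west bank: the cheese, the goose, the lettuce, the mouse | the east bank: the fox, the terrier]
2. Farmer goes back to the west bank with the fox.  [the west bank: the cheese, the fox, the goose, the lettuce, the mouse | the east bank: the terrier]
3. Farmer goes to the east bank with the fox and the lettuce.  [the west bank: the cheese, the goose, the mouse | the east bank: the fox, the lettuce, the terrier]
4. Farmer goes back to the west bank with the fox.  [the west bank: the cheese, the fox, the goose, the mouse | the east bank: the lettuce, the terrier]
5. Farmer goes to the east bank with the cheese and the fox.  [the west bank: the goose, the mouse | the east bank: the cheese, the fox, the lettuce, the terrier]
6. Farmer goes back to the west bank with the fox.  [the west bank: the fox, the goose, the mouse | the east bank: the cheese, the lettuce, the terrier]
7. Farmer goes to the east bank with the fox and the goose.  [the west bank: the mouse | the east bank: the cheese, the fox, the goose, the lettuce, the terrier]
8. Farmer goes back to the west bank with the terrier.  [the west bank: the mouse, the terrier | the east bank: the cheese, the fox, the goose, the lettuce]
9. Farmer goes to the east bank with the mouse and the terrier.  [the west bank: — | the east bank: the cheese, the fox, the goose, the lettuce, the mouse, the terrier]

No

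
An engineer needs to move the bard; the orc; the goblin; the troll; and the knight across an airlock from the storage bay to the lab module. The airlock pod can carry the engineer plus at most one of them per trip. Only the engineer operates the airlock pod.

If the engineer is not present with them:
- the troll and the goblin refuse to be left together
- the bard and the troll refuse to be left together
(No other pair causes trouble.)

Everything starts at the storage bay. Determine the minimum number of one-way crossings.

11

Counting alone: the engineer can take at most 1 across per trip to the lab module, so moving all 5 needs at least 5 loaded trips out, with a return between consecutive ones — at least 9 crossings.
The safety rule pushes this higher. Following every safe sequence of crossings, the most of the 5 that can be at the lab module as the airlock pod arrives there on crossing 9 is 4 — never all 5.
So no plan with fewer than 11 crossings exists, and this one achieves 11:
1. Engineer goes to the lab module with the troll.
2. Engineer goes back to the storage bay alone.
3. Engineer goes to the lab module with the bard.
4. Engineer goes back to the storage bay with the troll.
5. Engineer goes to the lab module with the goblin.
6. Engineer goes back to the storage bay alone.
7. Engineer goes to the lab module with the orc.
8. Engineer goes back to the storage bay alone.
9. Engineer goes to the lab module with the knight.
10. Engineer goes back to the storage bay alone.
11. Engineer goes to the lab module with the troll.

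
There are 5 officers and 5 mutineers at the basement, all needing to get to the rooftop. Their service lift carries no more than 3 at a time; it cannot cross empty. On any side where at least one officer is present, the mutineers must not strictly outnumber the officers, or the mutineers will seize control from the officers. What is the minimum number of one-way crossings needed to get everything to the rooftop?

11

Counting alone: each trip to the rooftop takes at most 3 across and each return brings at least 1 back, so after t trips out (and t−1 returns) at most 3t − (t−1) of the 10 are across; that first reaches 10 at t = 5, so at least 9 crossings are needed.
The safety rule pushes this higher. Following every safe sequence of crossings, the most of the 10 that can be at the rooftop as the service lift arrives there on crossing 9 is 9 — never all 10.
So no plan with fewer than 11 crossings exists, and this one achieves 11:
1. 2 mutineers → the rooftop.  (the basement: 5O 3M; the rooftop: 0O 2M)
2. 1 mutineer ← the basement.  (the basement: 5O 4M; the rooftop: 0O 1M)
3. 3 mutineers → the rooftop.  (the basement: 5O 1M; the rooftop: 0O 4M)
4. 1 mutineer ← the basement.  (the basement: 5O 2M; the rooftop: 0O 3M)
5. 3 officers → the rooftop.  (the basement: 2O 2M; the rooftop: 3O 3M)
6. 1 officer and 1 mutineer ← the basement.  (the basement: 3O 3M; the rooftop: 2O 2M)
7. 3 officers → the rooftop.  (the basement: 0O 3M; the rooftop: 5O 2M)
8. 1 mutineer ← the basement.  (the basement: 0O 4M; the rooftop: 5O 1M)
9. 2 mutineers → the rooftop.  (the basement: 0O 2M; the rooftop: 5O 3M)
10. 1 mutineer ← the basement.  (the basement: 0O 3M; the rooftop: 5O 2M)
11. 3 mutineers → the rooftop.  (the basement: 0O 0M; the rooftop: 5O 5M)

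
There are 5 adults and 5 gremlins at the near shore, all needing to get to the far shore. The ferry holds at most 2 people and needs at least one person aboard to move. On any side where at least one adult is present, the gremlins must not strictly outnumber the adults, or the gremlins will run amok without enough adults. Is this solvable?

No

Following every safe sequence of crossings from the start, the most of the 10 that can be at the far shore as the ferry arrives there on crossings 1, 3, 5, 7 is 2, 3, 4, 5 respectively; the best ever achieved is 5 of 10.
From crossing 9 on, no configuration arises that was not already reachable earlier: only 13 distinct safe configurations (who is on which side, and where the ferry is) can ever be reached, none of them has everyone across, and every continuation just revisits them. They are: 0 adults + 0 gremlins across (ferry back at the start); 0 adults + 1 gremlin across (ferry there); 0 adults + 1 gremlin across (ferry back at the start); 0 adults + 2 gremlins across (ferry there); 0 adults + 2 gremlins across (ferry back at the start); 0 adults + 3 gremlins across (ferry there); 0 adults + 3 gremlins across (ferry back at the start); 0 adults + 4 gremlins across (ferry there); 0 adults + 4 gremlins across (ferry back at the start); 0 adults + 5 gremlins across (ferry there); 1 adult + 1 gremlin across (ferry there); 1 adult + 1 gremlin across (ferry back at the start); 2 adults + 2 gremlins across (ferry there). So no valid plan exists.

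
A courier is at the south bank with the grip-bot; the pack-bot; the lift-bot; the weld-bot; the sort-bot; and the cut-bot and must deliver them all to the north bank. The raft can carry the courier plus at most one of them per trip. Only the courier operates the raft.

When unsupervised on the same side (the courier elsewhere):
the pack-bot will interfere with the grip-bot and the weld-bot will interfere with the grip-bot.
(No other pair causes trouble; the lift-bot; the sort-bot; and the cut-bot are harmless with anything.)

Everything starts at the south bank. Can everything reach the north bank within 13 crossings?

Yes

Yes — this plan uses 13 crossings (≤ 13):
1. Courier goes to the north bank with the grip-bot.
2. Courier goes back to the south bank alone.
3. Courier goes to the north bank with the pack-bot.
4. Courier goes back to the south bank with the grip-bot.
5. Courier goes to the north bank with the weld-bot.
6. Courier goes back to the south bank alone.
7. Courier goes to the north bank with the lift-bot.
8. Courier goes back to the south bank alone.
9. Courier goes to the north bank with the sort-bot.
10. Courier goes back to the south bank alone.
11. Courier goes to the north bank with the cut-bot.
12. Courier goes back to the south bank alone.
13. Courier goes to the north bank with the grip-bot.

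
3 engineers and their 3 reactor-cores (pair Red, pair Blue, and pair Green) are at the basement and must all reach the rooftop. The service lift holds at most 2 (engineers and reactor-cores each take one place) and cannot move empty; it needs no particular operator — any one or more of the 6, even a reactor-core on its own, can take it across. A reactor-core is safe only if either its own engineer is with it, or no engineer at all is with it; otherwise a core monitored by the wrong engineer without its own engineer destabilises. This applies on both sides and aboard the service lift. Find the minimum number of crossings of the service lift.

11

Counting alone: each trip to the rooftop takes at most 2 across and each return brings at least 1 back, so after t trips out (and t−1 returns) at most 2t − (t−1) of the 6 are across; that first reaches 6 at t = 5, so at least 9 crossings are needed.
The safety rule pushes this higher. Following every safe sequence of crossings, the most of the 6 that can be at the rooftop as the service lift arrives there on crossing 9 is 5 — never all 6.
So no plan with fewer than 11 crossings exists, and this one achieves 11:
1. engineer Red and reactor-core Red cross → the rooftop.
2. engineer Red crosses ← the basement.
3. reactor-core Blue and reactor-core Green cross → the rooftop.
4. reactor-core Red crosses ← the basement.
5. engineer Blue and engineer Green cross → the rooftop.
6. engineer Blue and reactor-core Blue cross ← the basement.
7. engineer Blue and engineer Red cross → the rooftop.
8. reactor-core Green crosses ← the basement.
9. reactor-core Blue and reactor-core Red cross → the rooftop.
10. engineer Green crosses ← the basement.
11. engineer Green and reactor-core Green cross → the rooftop.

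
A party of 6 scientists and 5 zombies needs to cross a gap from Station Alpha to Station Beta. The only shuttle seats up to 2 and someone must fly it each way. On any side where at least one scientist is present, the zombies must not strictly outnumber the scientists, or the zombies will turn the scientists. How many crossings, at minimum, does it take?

19

Counting alone: each trip to Station Beta takes at most 2 across and each return brings at least 1 back, so after t trips out (and t−1 returns) at most 2t − (t−1) of the 11 are across; that first reaches 11 at t = 10, so at least 19 crossings are needed.
The plan below uses exactly 19 crossings, so it is optimal:
1. 2 zombies → Station Beta.  (Station Alpha: 6S 3Z; Station Beta: 0S 2Z)
2. 1 zombie ← Station Alpha.  (Station Alpha: 6S 4Z; Station Beta: 0S 1Z)
3. 2 zombies → Station Beta.  (Station Alpha: 6S 2Z; Station Beta: 0S 3Z)
4. 1 zombie ← Station Alpha.  (Station Alpha: 6S 3Z; Station Beta: 0S 2Z)
5. 2 scientists → Station Beta.  (Station Alpha: 4S 3Z; Station Beta: 2S 2Z)
6. 1 zombie ← Station Alpha.  (Station Alpha: 4S 4Z; Station Beta: 2S 1Z)
7. 1 scientist and 1 zombie → Station Beta.  (Station Alpha: 3S 3Z; Station Beta: 3S 2Z)
8. 1 scientist ← Station Alpha.  (Station Alpha: 4S 3Z; Station Beta: 2S 2Z)
9. 1 scientist and 1 zombie → Station Beta.  (Station Alpha: 3S 2Z; Station Beta: 3S 3Z)
10. 1 zombie ← Station Alpha.  (Station Alpha: 3S 3Z; Station Beta: 3S 2Z)
11. 1 scientist and 1 zombie → Station Beta.  (Station Alpha: 2S 2Z; Station Beta: 4S 3Z)
12. 1 scientist ← Station Alpha.  (Station Alpha: 3S 2Z; Station Beta: 3S 3Z)
13. 1 scientist and 1 zombie → Station Beta.  (Station Alpha: 2S 1Z; Station Beta: 4S 4Z)
14. 1 zombie ← Station Alpha.  (Station Alpha: 2S 2Z; Station Beta: 4S 3Z)
15. 1 scientist and 1 zombie → Station Beta.  (Station Alpha: 1S 1Z; Station Beta: 5S 4Z)
16. 1 scientist ← Station Alpha.  (Station Alpha: 2S 1Z; Station Beta: 4S 4Z)
17. 1 scientist and 1 zombie → Station Beta.  (Station Alpha: 1S 0Z; Station Beta: 5S 5Z)
18. 1 zombie ← Station Alpha.  (Station Alpha: 1S 1Z; Station Beta: 5S 4Z)
19. 1 scientist and 1 zombie → Station Beta.  (Station Alpha: 0S 0Z; Station Beta: 6S 5Z)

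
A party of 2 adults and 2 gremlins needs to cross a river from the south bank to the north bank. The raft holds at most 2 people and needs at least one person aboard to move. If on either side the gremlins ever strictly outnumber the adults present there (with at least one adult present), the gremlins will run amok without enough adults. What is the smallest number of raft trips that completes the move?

5

Counting alone: each trip to the north bank takes at most 2 across and each return brings at least 1 back, so after t trips out (and t−1 returns) at most 2t − (t−1) of the 4 are across; that first reaches 4 at t = 3, so at least 5 crossings are needed.
The plan below uses exactly 5 crossings, so it is optimal:
1. 2 gremlins → the north bank.  (the south bank: 2A 0G; the north bank: 0A 2G)
2. 1 gremlin ← the south bank.  (the south bank: 2A 1G; the north bank: 0A 1G)
3. 2 adults → the north bank.  (the south bank: 0A 1G; the north bank: 2A 1G)
4. 1 gremlin ← the south bank.  (the south bank: 0A 2G; the north bank: 2A 0G)
5. 2 gremlins → the north bank.  (the south bank: 0A 0G; the north bank: 2A 2G)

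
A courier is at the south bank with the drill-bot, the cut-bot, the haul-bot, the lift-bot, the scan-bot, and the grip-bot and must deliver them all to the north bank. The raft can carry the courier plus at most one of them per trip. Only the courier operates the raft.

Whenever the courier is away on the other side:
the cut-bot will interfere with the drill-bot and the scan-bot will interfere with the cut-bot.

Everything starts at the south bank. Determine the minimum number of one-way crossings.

Counting alone: the courier can take at most 1 across per trip to the north bank, so moving all 6 needs at least 6 loaded trips out, with a return between consecutive ones — at least 11 crossings.
The safety rule pushes this higher. Following every safe sequence of crossings, the most of the 6 that can be at the north bank as the raft arrives there on crossing 11 is 5 — never all 6.
So no plan with fewer than 13 crossings exists, and this one achieves 13:
1. Courier goes to the north bank with the cut-bot.  [the south bank: the drill-bot, the grip-bot, the haul-bot, the lift-bot, the scan-bot | the north bank: the cut-bot]
2. Courier goes back to the south bank alone.  [the south bank: the drill-bot, the grip-bot, the haul-bot, the lift-bot, the scan-bot | the north bank: the cut-bot]
3. Courier goes to the north bank with the drill-bot.  [the south bank: the grip-bot, the haul-bot, the lift-bot, the scan-bot | the north bank: the cut-bot, the drill-bot]
4. Courier goes back to the south bank with the cut-bot.  [the south bank: the cut-bot, the grip-bot, the haul-bot, the lift-bot, the scan-bot | the north bank: the drill-bot]
5. Courier goes to the north bank with the scan-bot.  [the south bank: the cut-bot, the grip-bot, the haul-bot, the lift-bot | the north bank: the drill-bot, the scan-bot]
6. Courier goes back to the south bank alone.  [the south bank: the cut-bot, the grip-bot, the haul-bot, the lift-bot | the north bank: the drill-bot, the scan-bot]
7. Courier goes to the north bank with the haul-bot.  [the south bank: the cut-bot, the grip-bot, the lift-bot | the north bank: the drill-bot, the haul-bot, the scan-bot]
8. Courier goes back to the south bank alone.  [the south bank: the cut-bot, the grip-bot, the lift-bot | the north bank: the drill-bot, the haul-bot, the scan-bot]
9. Courier goes to the north bank with the lift-bot.  [the south bank: the cut-bot, the grip-bot | the north bank: the drill-bot, the haul-bot, the lift-bot, the scan-bot]
10. Courier goes back to the south bank alone.  [the south bank: the cut-bot, the grip-bot | the north bank: the drill-bot, the haul-bot, the lift-bot, the scan-bot]
11. Courier goes to the north bank with the grip-bot.  [the south bank: the cut-bot | the north bank: the drill-bot, the grip-bot, the haul-bot, the lift-bot, the scan-bot]
12. Courier goes back to the south bank alone.  [the south bank: the cut-bot | the north bank: the drill-bot, the grip-bot, the haul-bot, the lift-bot, the scan-bot]
13. Courier goes to the north bank with the cut-bot.  [the south bank: — | the north bank: the cut-bot, the drill-bot, the grip-bot, the haul-bot, the lift-bot, the scan-bot]

13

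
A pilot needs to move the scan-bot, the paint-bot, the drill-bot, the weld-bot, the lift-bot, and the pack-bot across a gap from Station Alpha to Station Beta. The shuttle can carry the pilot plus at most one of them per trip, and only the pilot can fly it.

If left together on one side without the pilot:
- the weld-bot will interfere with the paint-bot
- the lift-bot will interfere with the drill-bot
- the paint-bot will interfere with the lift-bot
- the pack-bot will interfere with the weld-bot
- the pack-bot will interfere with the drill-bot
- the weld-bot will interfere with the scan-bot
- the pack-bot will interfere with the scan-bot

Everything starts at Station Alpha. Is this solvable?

Whatever the first load, the items left behind include a forbidden pair without the pilot. No opening move is safe, so no plan exists.

No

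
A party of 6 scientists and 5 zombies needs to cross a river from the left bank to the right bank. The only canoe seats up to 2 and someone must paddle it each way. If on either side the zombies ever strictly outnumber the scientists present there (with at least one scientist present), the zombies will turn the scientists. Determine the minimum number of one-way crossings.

Counting alone: each trip to the right bank takes at most 2 across and each return brings at least 1 back, so after t trips out (and t−1 returns) at most 2t − (t−1) of the 11 are across; that first reaches 11 at t = 10, so at least 19 crossings are needed.
The plan below uses exactly 19 crossings, so it is optimal:
1. 2 zombies → the right bank.  (the left bank: 6S 3Z; the right bank: 0S 2Z)
2. 1 zombie ← the left bank.  (the left bank: 6S 4Z; the right bank: 0S 1Z)
3. 2 zombies → the right bank.  (the left bank: 6S 2Z; the right bank: 0S 3Z)
4. 1 zombie ← the left bank.  (the left bank: 6S 3Z; the right bank: 0S 2Z)
5. 2 scientists → the right bank.  (the left bank: 4S 3Z; the right bank: 2S 2Z)
6. 1 zombie ← the left bank.  (the left bank: 4S 4Z; the right bank: 2S 1Z)
7. 1 scientist and 1 zombie → the right bank.  (the left bank: 3S 3Z; the right bank: 3S 2Z)
8. 1 scientist ← the left bank.  (the left bank: 4S 3Z; the right bank: 2S 2Z)
9. 1 scientist and 1 zombie → the right bank.  (the left bank: 3S 2Z; the right bank: 3S 3Z)
10. 1 zombie ← the left bank.  (the left bank: 3S 3Z; the right bank: 3S 2Z)
11. 1 scientist and 1 zombie → the right bank.  (the left bank: 2S 2Z; the right bank: 4S 3Z)
12. 1 scientist ← the left bank.  (the left bank: 3S 2Z; the right bank: 3S 3Z)
13. 1 scientist and 1 zombie → the right bank.  (the left bank: 2S 1Z; the right bank: 4S 4Z)
14. 1 zombie ← the left bank.  (the left bank: 2S 2Z; the right bank: 4S 3Z)
15. 1 scientist and 1 zombie → the right bank.  (the left bank: 1S 1Z; the right bank: 5S 4Z)
16. 1 scientist ← the left bank.  (the left bank: 2S 1Z; the right bank: 4S 4Z)
17. 1 scientist and 1 zombie → the right bank.  (the left bank: 1S 0Z; the right bank: 5S 5Z)
18. 1 zombie ← the left bank.  (the left bank: 1S 1Z; the right bank: 5S 4Z)
19. 1 scientist and 1 zombie → the right bank.  (the left bank: 0S 0Z; the right bank: 6S 5Z)

19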